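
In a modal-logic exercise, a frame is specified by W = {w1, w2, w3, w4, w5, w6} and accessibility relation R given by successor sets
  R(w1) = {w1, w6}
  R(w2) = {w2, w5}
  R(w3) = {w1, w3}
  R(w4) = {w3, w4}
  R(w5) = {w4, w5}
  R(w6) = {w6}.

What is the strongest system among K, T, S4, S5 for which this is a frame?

T

Reflexive (axiom T): yes — every world is R-related to itself.
Transitive (axiom 4): no — w2 R w5 and w5 R w4, but not w2 R w4.
Euclidean (axiom 5): no — w1 R w6 and w1 R w1, but not w6 R w1.
So F validates K, T; S4 would additionally require R to be transitive. The strongest is T.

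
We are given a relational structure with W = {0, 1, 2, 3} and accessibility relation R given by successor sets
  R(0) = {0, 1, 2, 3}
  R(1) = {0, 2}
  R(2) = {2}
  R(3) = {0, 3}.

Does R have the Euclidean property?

No

Euclidean: no — 0 R 1 and 0 R 3, but not 1 R 3.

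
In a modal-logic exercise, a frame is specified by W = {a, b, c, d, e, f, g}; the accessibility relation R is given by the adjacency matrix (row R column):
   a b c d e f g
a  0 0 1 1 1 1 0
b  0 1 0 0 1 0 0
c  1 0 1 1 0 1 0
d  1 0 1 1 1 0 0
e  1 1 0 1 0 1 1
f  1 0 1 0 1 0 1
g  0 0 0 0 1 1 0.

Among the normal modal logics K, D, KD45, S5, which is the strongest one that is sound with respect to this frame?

Serial (axiom D): yes — every world has a successor (e.g. a R c).
Euclidean (axiom 5): no — a R c and a R e, but not c R e.
Transitive (axiom 4): no — a R e and e R b, but not a R b.
Reflexive (axiom T): no — a is not related to itself.
So F validates K, D; KD45 would additionally require R to be Euclidean and transitive. The strongest is D.

D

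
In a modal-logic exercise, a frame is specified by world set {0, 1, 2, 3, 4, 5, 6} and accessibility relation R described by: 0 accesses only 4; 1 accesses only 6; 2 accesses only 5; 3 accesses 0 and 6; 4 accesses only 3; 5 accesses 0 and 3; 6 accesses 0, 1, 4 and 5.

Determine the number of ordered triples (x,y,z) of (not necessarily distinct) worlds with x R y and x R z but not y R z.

Enumerating: (0,4,4), (1,6,6), (2,5,5), (3,0,0), (3,0,6), (3,6,6), (4,3,3), (5,0,0), (5,0,3), (5,3,3), (6,0,0), (6,0,1), … and 12 more.
Total: 24.

24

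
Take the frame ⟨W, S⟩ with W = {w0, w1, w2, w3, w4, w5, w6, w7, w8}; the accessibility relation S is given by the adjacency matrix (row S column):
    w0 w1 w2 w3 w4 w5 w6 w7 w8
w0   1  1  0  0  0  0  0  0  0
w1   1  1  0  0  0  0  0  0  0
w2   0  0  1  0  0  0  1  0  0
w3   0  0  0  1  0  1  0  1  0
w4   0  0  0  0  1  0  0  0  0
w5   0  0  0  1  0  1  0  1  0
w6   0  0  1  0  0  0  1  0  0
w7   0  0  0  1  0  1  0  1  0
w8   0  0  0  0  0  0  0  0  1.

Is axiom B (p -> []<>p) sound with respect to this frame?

Axiom B corresponds to the accessibility relation being symmetric.
Symmetric: yes — every pair in S has its reverse in S.

Yes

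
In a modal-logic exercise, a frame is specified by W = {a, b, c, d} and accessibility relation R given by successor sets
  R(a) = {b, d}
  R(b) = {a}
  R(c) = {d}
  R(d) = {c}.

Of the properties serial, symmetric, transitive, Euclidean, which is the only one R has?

serial

Serial: yes — every world has a successor (e.g. a R b).
Symmetric: no — a R d but not d R a.
Transitive: no — a R d and d R c, but not a R c.
Euclidean: no — a R b and a R d, but not b R d.
Only serial holds.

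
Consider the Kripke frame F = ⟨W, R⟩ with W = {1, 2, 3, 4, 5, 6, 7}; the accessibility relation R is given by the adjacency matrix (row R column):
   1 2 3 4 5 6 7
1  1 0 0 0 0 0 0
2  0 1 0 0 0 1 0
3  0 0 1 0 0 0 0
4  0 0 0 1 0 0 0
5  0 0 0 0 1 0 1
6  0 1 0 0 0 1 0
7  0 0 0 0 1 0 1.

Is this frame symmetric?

Yes

Symmetric: yes — every pair in R has its reverse in R.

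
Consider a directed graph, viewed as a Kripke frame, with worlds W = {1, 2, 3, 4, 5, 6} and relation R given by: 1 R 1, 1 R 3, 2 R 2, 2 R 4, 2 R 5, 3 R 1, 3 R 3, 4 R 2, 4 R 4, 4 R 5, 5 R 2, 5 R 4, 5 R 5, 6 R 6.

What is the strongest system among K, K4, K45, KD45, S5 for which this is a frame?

S5

Transitive (axiom 4): yes — every two-step R-path is closed by a direct edge.
Euclidean (axiom 5): yes — any two successors of a common world are R-related.
Serial (axiom D): yes — every world has a successor (e.g. 1 R 1).
Reflexive (axiom T): yes — every world is R-related to itself.
So F validates K, K4, K45, KD45, S5. The strongest is S5.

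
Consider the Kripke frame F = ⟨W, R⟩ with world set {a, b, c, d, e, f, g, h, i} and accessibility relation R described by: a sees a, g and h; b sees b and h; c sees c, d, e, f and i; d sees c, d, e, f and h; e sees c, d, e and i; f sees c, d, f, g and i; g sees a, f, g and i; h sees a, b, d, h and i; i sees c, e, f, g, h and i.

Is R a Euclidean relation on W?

Euclidean: no — a R g and a R h, but not g R h.

No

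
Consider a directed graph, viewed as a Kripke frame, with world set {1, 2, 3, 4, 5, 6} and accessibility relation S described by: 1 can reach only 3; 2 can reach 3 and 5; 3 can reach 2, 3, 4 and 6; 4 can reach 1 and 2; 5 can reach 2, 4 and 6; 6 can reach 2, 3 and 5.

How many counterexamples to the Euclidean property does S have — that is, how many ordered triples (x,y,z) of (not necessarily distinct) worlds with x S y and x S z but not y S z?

26

Enumerating: (2,3,5), (2,5,3), (2,5,5), (3,2,2), (3,2,4), (3,2,6), (3,4,3), (3,4,4), (3,4,6), (3,6,4), (3,6,6), (4,1,1), … and 14 more.
Total: 26.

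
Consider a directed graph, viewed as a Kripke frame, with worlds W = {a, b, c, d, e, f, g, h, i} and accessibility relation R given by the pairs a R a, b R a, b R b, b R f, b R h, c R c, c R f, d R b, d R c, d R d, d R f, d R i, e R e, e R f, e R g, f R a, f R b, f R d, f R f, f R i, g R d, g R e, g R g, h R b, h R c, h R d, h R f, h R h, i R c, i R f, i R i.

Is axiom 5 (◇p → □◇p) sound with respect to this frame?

No

The schema 5 characterises exactly the Euclidean frames.
Euclidean: no — b R a and b R f, but not a R f.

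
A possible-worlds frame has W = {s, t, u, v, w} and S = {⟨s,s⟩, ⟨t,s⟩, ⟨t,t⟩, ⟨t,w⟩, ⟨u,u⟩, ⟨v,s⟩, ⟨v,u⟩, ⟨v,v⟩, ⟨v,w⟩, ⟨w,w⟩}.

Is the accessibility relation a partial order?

Reflexive: yes — every world is S-related to itself.
Transitive: yes — every two-step S-path is closed by a direct edge.
Antisymmetric: yes — no distinct pair is related both ways.
So S is a partial order.

Yes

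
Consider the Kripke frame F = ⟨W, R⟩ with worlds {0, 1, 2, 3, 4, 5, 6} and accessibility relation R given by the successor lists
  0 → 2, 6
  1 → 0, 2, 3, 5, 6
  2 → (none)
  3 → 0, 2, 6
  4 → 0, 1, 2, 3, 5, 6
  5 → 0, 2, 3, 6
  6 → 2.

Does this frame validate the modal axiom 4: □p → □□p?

Yes

The schema 4 characterises exactly the transitive frames.
Transitive: yes — every two-step R-path is closed by a direct edge.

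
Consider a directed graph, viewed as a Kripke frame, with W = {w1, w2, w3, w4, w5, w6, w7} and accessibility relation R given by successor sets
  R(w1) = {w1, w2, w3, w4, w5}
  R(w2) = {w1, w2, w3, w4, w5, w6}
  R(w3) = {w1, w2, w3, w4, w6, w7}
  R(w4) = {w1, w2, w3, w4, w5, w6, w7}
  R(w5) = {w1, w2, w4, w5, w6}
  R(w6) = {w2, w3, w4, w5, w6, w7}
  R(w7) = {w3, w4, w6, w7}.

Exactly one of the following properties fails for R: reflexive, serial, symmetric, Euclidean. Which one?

Euclidean

Reflexive: yes — every world is R-related to itself.
Serial: yes — every world has a successor (e.g. w1 R w1).
Symmetric: yes — every pair in R has its reverse in R.
Euclidean: no — w1 R w3 and w1 R w5, but not w3 R w5.
Only Euclidean fails.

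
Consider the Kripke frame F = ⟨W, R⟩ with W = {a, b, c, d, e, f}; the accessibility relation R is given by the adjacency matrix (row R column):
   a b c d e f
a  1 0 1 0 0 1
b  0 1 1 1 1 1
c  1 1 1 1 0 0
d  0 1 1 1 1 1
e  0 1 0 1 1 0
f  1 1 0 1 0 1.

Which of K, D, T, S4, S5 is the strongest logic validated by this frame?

Serial (axiom D): yes — every world has a successor (e.g. a R a).
Reflexive (axiom T): yes — every world is R-related to itself.
Transitive (axiom 4): no — a R c and c R b, but not a R b.
Euclidean (axiom 5): no — a R c and a R f, but not c R f.
So F validates K, D, T; S4 would additionally require R to be transitive. The strongest is T.

T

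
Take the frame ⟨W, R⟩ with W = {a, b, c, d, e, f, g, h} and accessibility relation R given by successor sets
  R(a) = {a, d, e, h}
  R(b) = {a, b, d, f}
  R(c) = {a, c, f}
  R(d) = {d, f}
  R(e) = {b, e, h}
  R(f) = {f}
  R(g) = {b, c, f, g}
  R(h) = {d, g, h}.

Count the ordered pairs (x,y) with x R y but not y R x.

Enumerating: (a,d), (a,e), (a,h), (b,a), (b,d), (b,f), (c,a), (c,f), (d,f), (e,b), (e,h), (g,b), (g,c), (g,f), (h,d), (h,g).

16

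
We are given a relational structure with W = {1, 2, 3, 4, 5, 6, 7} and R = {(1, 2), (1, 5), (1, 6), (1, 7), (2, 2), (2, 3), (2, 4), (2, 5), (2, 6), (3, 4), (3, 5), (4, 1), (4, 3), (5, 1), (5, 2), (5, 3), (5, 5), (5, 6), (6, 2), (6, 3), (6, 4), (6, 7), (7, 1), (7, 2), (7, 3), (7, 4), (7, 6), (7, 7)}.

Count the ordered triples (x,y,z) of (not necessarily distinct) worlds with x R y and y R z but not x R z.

38

Enumerating: (1,2,3), (1,2,4), (1,5,1), (1,5,3), (1,6,3), (1,6,4), (1,7,1), (1,7,3), (1,7,4), (2,4,1), (2,5,1), (2,6,7), … and 26 more.
Total: 38.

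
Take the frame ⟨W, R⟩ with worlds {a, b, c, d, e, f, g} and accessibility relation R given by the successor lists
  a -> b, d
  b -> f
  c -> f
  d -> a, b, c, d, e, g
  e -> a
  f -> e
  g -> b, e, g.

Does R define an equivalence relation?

Reflexive: no — a is not related to itself.
Symmetric: no — a R b but not b R a.
Transitive: no — a R b and b R f, but not a R f.
So R is not an equivalence relation.

No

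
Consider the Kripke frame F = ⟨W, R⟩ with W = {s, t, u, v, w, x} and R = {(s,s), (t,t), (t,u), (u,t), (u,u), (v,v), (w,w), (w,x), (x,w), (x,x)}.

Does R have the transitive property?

Transitive: yes — every two-step R-path is closed by a direct edge.

Yes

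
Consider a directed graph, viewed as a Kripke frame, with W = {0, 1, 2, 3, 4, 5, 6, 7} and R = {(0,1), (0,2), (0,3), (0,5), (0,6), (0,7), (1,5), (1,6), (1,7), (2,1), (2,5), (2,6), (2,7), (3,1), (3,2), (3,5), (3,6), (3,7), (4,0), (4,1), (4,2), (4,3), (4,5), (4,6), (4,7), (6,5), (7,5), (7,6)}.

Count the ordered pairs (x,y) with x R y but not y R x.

Enumerating: (0,1), (0,2), (0,3), (0,5), (0,6), (0,7), (1,5), (1,6), (1,7), (2,1), (2,5), (2,6), … and 16 more.
Total: 28.

28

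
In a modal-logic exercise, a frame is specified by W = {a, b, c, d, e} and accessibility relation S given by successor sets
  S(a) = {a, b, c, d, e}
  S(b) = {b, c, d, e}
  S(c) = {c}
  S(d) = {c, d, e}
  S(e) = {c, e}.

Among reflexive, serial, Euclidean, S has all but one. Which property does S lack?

Reflexive: yes — every world is S-related to itself.
Serial: yes — every world has a successor (e.g. a S a).
Euclidean: no — a S c and a S b, but not c S b.
Only Euclidean fails.

Euclidean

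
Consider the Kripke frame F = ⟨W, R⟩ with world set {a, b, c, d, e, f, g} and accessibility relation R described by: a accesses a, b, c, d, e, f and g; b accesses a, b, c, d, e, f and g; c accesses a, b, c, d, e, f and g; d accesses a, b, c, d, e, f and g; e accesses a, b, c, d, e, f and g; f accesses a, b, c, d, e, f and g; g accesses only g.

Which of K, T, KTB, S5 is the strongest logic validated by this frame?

Reflexive (axiom T): yes — every world is R-related to itself.
Symmetric (axiom B): no — a R g but not g R a.
Euclidean (axiom 5): no — a R g and a R b, but not g R b.
So F validates K, T; KTB would additionally require R to be symmetric. The strongest is T.

T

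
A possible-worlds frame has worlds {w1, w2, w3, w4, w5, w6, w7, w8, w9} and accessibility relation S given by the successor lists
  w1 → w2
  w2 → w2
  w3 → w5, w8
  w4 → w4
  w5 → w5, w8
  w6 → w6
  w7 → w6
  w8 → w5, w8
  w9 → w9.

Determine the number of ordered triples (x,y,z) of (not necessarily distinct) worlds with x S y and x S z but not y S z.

0

S is Euclidean; there are no such tuples.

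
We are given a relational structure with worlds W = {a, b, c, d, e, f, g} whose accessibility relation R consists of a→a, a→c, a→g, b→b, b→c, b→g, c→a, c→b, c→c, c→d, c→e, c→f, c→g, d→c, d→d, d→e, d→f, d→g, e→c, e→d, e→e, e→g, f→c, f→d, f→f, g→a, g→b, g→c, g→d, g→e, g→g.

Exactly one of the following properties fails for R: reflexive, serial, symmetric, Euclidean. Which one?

Euclidean

Reflexive: yes — every world is R-related to itself.
Serial: yes — every world has a successor (e.g. a R a).
Symmetric: yes — every pair in R has its reverse in R.
Euclidean: no — c R a and c R b, but not a R b.
Only Euclidean fails.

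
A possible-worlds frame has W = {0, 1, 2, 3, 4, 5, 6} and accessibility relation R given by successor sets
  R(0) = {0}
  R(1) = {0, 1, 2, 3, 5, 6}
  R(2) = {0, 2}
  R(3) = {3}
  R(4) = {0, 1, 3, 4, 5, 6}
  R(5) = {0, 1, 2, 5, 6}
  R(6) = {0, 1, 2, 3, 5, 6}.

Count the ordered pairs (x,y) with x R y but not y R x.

14

Enumerating: (1,0), (1,2), (1,3), (2,0), (4,0), (4,1), (4,3), (4,5), (4,6), (5,0), (5,2), (6,0), (6,2), (6,3).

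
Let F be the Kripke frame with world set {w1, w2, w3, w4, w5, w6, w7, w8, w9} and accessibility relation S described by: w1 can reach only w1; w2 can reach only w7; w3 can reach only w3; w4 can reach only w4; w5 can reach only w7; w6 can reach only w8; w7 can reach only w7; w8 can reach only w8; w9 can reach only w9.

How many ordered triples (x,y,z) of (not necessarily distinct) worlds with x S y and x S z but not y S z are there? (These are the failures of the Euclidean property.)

S is Euclidean; there are no such tuples.

0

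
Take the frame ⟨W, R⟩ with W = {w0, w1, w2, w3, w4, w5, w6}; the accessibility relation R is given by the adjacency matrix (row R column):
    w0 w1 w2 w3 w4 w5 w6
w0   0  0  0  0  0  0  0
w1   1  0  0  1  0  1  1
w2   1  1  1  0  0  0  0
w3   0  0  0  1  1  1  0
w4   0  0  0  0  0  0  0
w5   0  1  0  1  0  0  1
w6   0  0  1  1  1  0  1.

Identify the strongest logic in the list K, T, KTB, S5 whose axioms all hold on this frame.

K

Reflexive (axiom T): no — w0 is not related to itself.
Symmetric (axiom B): no — w1 R w0 but not w0 R w1.
Euclidean (axiom 5): no — w1 R w0 and w1 R w3, but not w0 R w3.
So F validates K; T would additionally require R to be reflexive. The strongest is K.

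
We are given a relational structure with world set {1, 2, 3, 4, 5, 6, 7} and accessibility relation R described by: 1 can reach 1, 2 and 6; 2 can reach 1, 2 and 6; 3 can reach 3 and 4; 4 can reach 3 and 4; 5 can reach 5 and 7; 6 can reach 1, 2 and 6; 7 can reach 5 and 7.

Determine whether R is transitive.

Yes

Transitive: yes — every two-step R-path is closed by a direct edge.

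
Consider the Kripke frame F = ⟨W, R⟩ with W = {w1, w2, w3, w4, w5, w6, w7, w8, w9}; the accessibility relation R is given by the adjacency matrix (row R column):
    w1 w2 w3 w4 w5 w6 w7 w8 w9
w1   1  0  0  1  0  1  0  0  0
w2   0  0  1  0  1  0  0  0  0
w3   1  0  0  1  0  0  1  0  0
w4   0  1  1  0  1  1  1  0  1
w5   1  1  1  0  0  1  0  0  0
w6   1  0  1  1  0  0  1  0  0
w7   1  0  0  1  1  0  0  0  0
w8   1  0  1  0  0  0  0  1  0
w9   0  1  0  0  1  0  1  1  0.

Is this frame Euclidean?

Euclidean: no — w2 R w3 and w2 R w5, but not w3 R w5.

No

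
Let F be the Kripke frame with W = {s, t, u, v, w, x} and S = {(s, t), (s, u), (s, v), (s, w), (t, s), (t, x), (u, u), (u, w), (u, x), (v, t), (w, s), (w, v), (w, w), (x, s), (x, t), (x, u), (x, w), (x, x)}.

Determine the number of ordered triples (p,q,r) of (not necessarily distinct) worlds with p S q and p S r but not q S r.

30

Enumerating: (s,t,t), (s,t,u), (s,t,v), (s,t,w), (s,u,t), (s,u,v), (s,v,u), (s,v,v), (s,v,w), (s,w,t), (s,w,u), (t,s,s), … and 18 more.
Total: 30.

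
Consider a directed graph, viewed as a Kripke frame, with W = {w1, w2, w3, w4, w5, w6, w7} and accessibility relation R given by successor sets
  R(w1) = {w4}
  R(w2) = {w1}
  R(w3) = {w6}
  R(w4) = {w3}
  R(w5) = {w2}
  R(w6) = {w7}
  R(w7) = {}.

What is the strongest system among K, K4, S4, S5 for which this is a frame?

Transitive (axiom 4): no — w1 R w4 and w4 R w3, but not w1 R w3.
Reflexive (axiom T): no — w1 is not related to itself.
Euclidean (axiom 5): no — w1 R w4 and w1 R w4, but not w4 R w4.
So F validates K; K4 would additionally require R to be transitive. The strongest is K.

K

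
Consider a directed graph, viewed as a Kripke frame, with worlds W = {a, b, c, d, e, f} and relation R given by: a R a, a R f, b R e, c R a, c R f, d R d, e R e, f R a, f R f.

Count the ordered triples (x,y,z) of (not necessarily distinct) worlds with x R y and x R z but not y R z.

R is Euclidean; there are no such tuples.

0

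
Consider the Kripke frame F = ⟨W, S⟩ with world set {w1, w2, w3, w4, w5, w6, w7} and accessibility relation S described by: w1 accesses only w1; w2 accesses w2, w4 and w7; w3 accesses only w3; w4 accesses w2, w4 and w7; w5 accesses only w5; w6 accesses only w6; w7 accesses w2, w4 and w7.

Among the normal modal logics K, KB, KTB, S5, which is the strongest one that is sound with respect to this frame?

S5

Symmetric (axiom B): yes — every pair in S has its reverse in S.
Reflexive (axiom T): yes — every world is S-related to itself.
Euclidean (axiom 5): yes — any two successors of a common world are S-related.
So F validates K, KB, KTB, S5. The strongest is S5.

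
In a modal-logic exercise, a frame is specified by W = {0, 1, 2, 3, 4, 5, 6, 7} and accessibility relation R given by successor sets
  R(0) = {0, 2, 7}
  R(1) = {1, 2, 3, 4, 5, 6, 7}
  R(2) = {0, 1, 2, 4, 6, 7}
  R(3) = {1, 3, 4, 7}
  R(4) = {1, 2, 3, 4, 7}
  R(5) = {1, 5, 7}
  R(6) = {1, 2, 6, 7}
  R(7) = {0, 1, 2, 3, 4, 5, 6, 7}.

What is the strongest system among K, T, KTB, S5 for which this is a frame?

KTB

Reflexive (axiom T): yes — every world is R-related to itself.
Symmetric (axiom B): yes — every pair in R has its reverse in R.
Euclidean (axiom 5): no — 1 R 2 and 1 R 3, but not 2 R 3.
So F validates K, T, KTB; S5 would additionally require R to be Euclidean. The strongest is KTB.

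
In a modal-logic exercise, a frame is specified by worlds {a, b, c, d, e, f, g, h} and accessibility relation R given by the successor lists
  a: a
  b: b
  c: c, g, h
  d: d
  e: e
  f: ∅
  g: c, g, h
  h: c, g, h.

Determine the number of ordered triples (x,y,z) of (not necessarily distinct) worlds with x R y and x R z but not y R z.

R is Euclidean; there are no such tuples.

0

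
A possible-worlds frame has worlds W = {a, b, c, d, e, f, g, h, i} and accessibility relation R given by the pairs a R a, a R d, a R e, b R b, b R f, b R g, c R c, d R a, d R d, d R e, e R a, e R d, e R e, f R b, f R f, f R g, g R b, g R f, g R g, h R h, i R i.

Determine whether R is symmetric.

Symmetric: yes — every pair in R has its reverse in R.

Yes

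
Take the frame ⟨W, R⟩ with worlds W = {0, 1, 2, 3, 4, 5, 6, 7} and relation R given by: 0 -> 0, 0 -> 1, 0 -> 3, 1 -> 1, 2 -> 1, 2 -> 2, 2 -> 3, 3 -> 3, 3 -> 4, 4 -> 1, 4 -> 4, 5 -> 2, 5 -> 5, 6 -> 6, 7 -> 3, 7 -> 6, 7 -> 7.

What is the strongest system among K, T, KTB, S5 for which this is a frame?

T

Reflexive (axiom T): yes — every world is R-related to itself.
Symmetric (axiom B): no — 0 R 1 but not 1 R 0.
Euclidean (axiom 5): no — 0 R 1 and 0 R 3, but not 1 R 3.
So F validates K, T; KTB would additionally require R to be symmetric. The strongest is T.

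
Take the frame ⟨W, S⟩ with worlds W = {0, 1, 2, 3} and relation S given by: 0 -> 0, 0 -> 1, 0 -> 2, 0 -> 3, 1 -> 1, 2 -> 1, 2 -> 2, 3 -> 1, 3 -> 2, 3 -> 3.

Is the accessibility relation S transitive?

Yes

Transitive: yes — every two-step S-path is closed by a direct edge.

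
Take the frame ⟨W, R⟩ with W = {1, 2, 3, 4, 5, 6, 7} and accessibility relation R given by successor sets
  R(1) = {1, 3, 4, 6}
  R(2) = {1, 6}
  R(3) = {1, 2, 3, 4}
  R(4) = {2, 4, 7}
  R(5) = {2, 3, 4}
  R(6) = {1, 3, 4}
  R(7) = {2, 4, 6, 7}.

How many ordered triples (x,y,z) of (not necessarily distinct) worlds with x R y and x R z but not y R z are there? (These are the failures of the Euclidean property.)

Enumerating: (1,3,6), (1,4,1), (1,4,3), (1,4,6), (1,6,6), (2,6,6), (3,1,2), (3,2,2), (3,2,3), (3,2,4), (3,4,1), (3,4,3), … and 16 more.
Total: 28.

28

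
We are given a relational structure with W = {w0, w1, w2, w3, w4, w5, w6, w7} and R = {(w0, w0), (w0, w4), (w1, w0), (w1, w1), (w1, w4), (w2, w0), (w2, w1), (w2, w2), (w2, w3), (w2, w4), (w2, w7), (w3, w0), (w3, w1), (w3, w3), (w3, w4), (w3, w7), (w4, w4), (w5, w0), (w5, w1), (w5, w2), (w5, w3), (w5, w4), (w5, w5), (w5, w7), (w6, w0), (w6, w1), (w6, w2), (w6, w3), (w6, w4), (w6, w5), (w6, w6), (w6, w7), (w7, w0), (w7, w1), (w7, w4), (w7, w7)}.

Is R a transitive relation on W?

Yes

Transitive: yes — every two-step R-path is closed by a direct edge.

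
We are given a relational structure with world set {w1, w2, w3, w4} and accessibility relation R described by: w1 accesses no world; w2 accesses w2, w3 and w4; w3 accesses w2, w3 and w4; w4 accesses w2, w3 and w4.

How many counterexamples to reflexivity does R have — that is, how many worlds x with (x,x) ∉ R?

Enumerating: w1.

1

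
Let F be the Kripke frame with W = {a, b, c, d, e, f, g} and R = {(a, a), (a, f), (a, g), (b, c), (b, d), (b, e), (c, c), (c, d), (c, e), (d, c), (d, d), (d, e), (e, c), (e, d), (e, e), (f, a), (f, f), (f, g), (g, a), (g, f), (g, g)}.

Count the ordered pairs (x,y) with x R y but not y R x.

Enumerating: (b,c), (b,d), (b,e).

3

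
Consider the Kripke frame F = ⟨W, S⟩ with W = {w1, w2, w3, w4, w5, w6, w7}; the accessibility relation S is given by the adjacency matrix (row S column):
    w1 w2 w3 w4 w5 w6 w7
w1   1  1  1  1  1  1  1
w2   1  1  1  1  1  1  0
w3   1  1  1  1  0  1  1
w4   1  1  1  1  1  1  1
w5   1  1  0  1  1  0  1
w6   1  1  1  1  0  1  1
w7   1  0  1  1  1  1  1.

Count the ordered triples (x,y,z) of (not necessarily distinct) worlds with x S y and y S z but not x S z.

26

Enumerating: (w2,w1,w7), (w2,w3,w7), (w2,w4,w7), (w2,w5,w7), (w2,w6,w7), (w3,w1,w5), (w3,w2,w5), (w3,w4,w5), (w3,w7,w5), (w5,w1,w3), (w5,w1,w6), (w5,w2,w3), … and 14 more.
Total: 26.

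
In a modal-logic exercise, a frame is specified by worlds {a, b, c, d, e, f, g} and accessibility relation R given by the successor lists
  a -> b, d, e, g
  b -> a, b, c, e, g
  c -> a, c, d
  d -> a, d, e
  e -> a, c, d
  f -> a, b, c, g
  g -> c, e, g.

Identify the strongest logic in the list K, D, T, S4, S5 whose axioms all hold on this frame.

D

Serial (axiom D): yes — every world has a successor (e.g. a R b).
Reflexive (axiom T): no — a is not related to itself.
Transitive (axiom 4): no — a R b and b R c, but not a R c.
Euclidean (axiom 5): no — a R b and a R d, but not b R d.
So F validates K, D; T would additionally require R to be reflexive. The strongest is D.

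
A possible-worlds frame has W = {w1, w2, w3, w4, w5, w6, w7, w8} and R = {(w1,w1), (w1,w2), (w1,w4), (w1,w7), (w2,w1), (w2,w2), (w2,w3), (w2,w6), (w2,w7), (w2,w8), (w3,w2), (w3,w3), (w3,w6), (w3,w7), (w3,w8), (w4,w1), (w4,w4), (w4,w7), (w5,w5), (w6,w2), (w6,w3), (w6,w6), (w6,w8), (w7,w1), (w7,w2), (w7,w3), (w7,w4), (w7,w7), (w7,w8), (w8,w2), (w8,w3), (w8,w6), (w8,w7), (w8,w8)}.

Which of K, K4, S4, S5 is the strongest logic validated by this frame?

Transitive (axiom 4): no — w1 R w2 and w2 R w3, but not w1 R w3.
Reflexive (axiom T): yes — every world is R-related to itself.
Euclidean (axiom 5): no — w1 R w2 and w1 R w4, but not w2 R w4.
So F validates K; K4 would additionally require R to be transitive. The strongest is K.

K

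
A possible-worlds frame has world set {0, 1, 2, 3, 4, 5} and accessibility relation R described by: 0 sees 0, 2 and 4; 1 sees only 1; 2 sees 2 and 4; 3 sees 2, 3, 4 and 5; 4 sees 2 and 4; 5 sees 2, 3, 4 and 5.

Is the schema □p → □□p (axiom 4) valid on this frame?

Yes

The schema 4 characterises exactly the transitive frames.
Transitive: yes — every two-step R-path is closed by a direct edge.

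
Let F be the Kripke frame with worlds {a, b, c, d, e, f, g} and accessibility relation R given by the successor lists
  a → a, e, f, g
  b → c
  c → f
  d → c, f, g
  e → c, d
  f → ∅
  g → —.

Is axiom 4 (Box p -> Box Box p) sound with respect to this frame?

No

The schema 4 characterises exactly the transitive frames.
Transitive: no — a R e and e R c, but not a R c.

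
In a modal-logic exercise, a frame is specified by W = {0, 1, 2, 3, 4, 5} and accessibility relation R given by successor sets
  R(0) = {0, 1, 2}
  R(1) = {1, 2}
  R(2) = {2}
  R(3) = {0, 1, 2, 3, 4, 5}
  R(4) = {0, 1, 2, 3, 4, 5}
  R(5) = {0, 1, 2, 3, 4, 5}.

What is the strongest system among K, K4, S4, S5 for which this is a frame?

S4

Transitive (axiom 4): yes — every two-step R-path is closed by a direct edge.
Reflexive (axiom T): yes — every world is R-related to itself.
Euclidean (axiom 5): no — 0 R 2 and 0 R 1, but not 2 R 1.
So F validates K, K4, S4; S5 would additionally require R to be Euclidean. The strongest is S4.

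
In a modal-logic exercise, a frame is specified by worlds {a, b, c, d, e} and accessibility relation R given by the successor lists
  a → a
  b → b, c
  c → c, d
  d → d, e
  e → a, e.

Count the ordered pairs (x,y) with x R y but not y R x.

Enumerating: (b,c), (c,d), (d,e), (e,a).

4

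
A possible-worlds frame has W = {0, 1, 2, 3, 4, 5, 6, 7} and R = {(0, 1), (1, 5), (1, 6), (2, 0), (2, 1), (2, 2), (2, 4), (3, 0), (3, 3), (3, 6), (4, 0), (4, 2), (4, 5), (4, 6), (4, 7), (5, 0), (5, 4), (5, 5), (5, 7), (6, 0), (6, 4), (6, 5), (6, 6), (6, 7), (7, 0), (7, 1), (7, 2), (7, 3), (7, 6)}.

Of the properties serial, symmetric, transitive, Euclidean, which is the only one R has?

serial

Serial: yes — every world has a successor (e.g. 0 R 1).
Symmetric: no — 0 R 1 but not 1 R 0.
Transitive: no — 0 R 1 and 1 R 5, but not 0 R 5.
Euclidean: no — 1 R 5 and 1 R 6, but not 5 R 6.
Only serial holds.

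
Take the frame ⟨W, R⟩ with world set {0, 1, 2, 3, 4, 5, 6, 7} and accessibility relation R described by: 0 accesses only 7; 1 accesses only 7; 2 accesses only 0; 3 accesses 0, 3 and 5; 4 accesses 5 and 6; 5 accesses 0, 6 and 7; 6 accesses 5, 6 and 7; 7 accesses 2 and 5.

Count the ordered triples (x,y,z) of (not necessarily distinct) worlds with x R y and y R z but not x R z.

Enumerating: (0,7,2), (0,7,5), (1,7,2), (1,7,5), (2,0,7), (3,0,7), (3,5,6), (3,5,7), (4,5,0), (4,5,7), (4,6,7), (5,6,5), … and 8 more.
Total: 20.

20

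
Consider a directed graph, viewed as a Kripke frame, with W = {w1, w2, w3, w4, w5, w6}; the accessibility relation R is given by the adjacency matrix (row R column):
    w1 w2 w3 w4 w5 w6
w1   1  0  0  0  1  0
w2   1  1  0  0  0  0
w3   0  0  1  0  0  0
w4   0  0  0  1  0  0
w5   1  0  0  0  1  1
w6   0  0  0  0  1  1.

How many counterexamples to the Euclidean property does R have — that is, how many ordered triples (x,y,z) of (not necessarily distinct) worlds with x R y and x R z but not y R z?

3

Enumerating: (w2,w1,w2), (w5,w1,w6), (w5,w6,w1).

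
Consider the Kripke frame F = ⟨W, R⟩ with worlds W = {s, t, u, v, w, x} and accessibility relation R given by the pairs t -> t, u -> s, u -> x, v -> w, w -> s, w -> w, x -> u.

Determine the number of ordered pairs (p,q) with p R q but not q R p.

3

Enumerating: (u,s), (v,w), (w,s).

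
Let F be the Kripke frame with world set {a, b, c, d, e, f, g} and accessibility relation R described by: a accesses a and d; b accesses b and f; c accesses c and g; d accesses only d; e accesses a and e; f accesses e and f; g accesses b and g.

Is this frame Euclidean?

No

Euclidean: no — a R d and a R a, but not d R a.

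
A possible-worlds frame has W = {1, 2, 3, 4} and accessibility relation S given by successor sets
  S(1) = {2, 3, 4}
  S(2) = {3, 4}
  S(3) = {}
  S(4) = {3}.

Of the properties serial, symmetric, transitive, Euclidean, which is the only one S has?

Serial: no — 3 has no S-successor.
Symmetric: no — 1 S 2 but not 2 S 1.
Transitive: yes — every two-step S-path is closed by a direct edge.
Euclidean: no — 1 S 3 and 1 S 2, but not 3 S 2.
Only transitive holds.

transitive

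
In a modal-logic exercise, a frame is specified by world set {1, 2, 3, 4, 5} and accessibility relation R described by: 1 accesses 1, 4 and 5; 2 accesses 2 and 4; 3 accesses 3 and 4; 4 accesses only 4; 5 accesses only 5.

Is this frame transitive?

Transitive: yes — every two-step R-path is closed by a direct edge.

Yes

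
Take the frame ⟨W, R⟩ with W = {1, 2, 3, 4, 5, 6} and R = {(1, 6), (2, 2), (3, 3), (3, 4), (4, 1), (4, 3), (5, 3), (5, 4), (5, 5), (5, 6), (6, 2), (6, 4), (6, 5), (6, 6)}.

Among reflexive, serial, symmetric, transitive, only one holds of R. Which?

serial

Reflexive: no — 1 is not related to itself.
Serial: yes — every world has a successor (e.g. 1 R 6).
Symmetric: no — 1 R 6 but not 6 R 1.
Transitive: no — 1 R 6 and 6 R 2, but not 1 R 2.
Only serial holds.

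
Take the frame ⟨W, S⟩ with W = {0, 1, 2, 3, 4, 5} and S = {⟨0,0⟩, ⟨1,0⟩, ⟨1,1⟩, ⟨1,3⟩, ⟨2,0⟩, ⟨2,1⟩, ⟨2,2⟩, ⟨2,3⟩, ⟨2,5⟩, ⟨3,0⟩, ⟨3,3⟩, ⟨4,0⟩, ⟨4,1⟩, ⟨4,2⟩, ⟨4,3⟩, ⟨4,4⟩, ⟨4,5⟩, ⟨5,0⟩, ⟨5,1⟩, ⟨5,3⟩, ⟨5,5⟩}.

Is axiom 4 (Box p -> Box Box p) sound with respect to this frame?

By correspondence theory, 4 is valid on a frame iff S is transitive.
Transitive: yes — every two-step S-path is closed by a direct edge.

Yes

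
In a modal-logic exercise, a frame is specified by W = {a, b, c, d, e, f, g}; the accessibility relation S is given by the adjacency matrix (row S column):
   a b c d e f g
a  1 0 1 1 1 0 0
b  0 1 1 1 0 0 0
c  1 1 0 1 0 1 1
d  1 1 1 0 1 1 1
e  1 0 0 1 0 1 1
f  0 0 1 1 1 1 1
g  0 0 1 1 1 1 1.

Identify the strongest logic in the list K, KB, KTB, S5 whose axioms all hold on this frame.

KB

Symmetric (axiom B): yes — every pair in S has its reverse in S.
Reflexive (axiom T): no — c is not related to itself.
Euclidean (axiom 5): no — a S c and a S e, but not c S e.
So F validates K, KB; KTB would additionally require S to be reflexive. The strongest is KB.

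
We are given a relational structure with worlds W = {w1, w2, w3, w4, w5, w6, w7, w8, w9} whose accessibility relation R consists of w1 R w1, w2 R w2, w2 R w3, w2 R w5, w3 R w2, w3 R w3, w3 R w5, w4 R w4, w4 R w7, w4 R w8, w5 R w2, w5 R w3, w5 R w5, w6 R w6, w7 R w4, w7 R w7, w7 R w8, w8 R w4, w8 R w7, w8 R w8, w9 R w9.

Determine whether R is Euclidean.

Euclidean: yes — any two successors of a common world are R-related.

Yes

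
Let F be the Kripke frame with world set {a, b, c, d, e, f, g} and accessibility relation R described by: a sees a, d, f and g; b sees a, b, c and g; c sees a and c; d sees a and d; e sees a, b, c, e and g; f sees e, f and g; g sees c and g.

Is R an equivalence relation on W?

Reflexive: yes — every world is R-related to itself.
Symmetric: no — a R f but not f R a.
Transitive: no — a R f and f R e, but not a R e.
So R is not an equivalence relation.

No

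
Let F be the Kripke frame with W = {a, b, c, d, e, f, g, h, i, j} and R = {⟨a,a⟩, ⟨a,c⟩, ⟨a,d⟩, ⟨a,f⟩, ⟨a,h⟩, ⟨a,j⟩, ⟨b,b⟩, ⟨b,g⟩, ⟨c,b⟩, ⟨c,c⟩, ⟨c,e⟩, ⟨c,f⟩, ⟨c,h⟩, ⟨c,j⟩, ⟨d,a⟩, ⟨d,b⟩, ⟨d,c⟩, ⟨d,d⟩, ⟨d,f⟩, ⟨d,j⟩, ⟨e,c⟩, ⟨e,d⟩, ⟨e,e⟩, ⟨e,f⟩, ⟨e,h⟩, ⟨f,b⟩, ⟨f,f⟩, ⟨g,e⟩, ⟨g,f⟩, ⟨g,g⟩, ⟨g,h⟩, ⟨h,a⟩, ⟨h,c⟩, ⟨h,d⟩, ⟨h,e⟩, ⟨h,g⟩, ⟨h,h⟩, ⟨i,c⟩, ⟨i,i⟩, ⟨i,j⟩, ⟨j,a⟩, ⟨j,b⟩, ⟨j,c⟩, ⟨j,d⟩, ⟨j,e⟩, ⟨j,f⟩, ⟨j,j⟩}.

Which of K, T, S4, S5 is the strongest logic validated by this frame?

Reflexive (axiom T): yes — every world is R-related to itself.
Transitive (axiom 4): no — a R c and c R b, but not a R b.
Euclidean (axiom 5): no — a R c and a R d, but not c R d.
So F validates K, T; S4 would additionally require R to be transitive. The strongest is T.

T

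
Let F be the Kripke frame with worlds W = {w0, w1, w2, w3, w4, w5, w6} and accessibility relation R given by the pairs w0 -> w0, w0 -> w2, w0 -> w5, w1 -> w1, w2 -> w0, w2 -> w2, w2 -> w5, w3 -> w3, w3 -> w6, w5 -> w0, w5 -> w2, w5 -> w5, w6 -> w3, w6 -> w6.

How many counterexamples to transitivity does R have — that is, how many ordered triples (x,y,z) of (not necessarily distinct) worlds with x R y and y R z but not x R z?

0

R is transitive; there are no such tuples.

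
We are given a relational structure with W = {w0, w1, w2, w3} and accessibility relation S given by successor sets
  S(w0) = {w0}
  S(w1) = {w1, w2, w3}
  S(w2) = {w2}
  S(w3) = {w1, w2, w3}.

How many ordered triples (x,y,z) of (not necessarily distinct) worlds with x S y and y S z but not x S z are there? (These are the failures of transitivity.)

S is transitive; there are no such tuples.

0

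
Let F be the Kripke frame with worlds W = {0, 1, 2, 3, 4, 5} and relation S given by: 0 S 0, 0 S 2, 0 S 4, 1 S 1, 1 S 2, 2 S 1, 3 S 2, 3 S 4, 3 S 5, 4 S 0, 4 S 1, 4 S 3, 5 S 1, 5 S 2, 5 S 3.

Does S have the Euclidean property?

Euclidean: no — 0 S 2 and 0 S 4, but not 2 S 4.

No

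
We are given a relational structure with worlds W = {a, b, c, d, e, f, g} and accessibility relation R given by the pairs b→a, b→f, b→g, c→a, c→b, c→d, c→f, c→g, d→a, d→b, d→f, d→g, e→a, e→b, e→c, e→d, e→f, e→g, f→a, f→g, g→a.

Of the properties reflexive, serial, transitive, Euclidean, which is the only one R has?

transitive

Reflexive: no — a is not related to itself.
Serial: no — a has no R-successor.
Transitive: yes — every two-step R-path is closed by a direct edge.
Euclidean: no — b R a and b R f, but not a R f.
Only transitive holds.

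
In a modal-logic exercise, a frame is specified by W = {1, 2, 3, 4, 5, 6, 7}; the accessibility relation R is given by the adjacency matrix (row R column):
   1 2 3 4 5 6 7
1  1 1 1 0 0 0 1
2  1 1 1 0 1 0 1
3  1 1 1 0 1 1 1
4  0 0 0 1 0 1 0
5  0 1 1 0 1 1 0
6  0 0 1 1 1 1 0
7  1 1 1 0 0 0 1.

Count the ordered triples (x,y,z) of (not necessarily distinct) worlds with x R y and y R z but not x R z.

Enumerating: (1,2,5), (1,3,5), (1,3,6), (2,3,6), (2,5,6), (3,6,4), (4,6,3), (4,6,5), (5,2,1), (5,2,7), (5,3,1), (5,3,7), … and 8 more.
Total: 20.

20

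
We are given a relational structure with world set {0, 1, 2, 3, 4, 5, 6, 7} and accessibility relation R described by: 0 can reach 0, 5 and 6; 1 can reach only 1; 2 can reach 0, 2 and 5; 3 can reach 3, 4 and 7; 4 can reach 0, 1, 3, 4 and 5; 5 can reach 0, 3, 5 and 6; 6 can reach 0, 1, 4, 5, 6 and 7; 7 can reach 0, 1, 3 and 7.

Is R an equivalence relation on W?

Reflexive: yes — every world is R-related to itself.
Symmetric: no — 2 R 0 but not 0 R 2.
Transitive: no — 0 R 5 and 5 R 3, but not 0 R 3.
So R is not an equivalence relation.

No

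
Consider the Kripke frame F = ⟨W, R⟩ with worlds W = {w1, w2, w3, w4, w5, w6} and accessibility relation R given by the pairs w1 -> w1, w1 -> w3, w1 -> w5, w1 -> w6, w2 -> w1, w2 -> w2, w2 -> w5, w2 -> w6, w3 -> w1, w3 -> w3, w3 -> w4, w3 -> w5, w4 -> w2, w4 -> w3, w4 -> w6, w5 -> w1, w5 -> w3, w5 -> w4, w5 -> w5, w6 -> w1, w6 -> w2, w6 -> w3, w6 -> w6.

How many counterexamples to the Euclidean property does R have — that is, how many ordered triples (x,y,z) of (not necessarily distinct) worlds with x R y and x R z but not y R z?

22

Enumerating: (w1,w3,w6), (w1,w5,w6), (w1,w6,w5), (w2,w1,w2), (w2,w5,w2), (w2,w5,w6), (w2,w6,w5), (w3,w1,w4), (w3,w4,w1), (w3,w4,w4), (w3,w4,w5), (w4,w2,w3), … and 10 more.
Total: 22.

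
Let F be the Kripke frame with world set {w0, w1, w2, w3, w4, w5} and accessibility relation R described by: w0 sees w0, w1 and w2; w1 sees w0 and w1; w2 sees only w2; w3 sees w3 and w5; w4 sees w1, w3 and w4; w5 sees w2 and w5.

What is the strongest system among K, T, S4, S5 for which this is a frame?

T

Reflexive (axiom T): yes — every world is R-related to itself.
Transitive (axiom 4): no — w1 R w0 and w0 R w2, but not w1 R w2.
Euclidean (axiom 5): no — w0 R w1 and w0 R w2, but not w1 R w2.
So F validates K, T; S4 would additionally require R to be transitive. The strongest is T.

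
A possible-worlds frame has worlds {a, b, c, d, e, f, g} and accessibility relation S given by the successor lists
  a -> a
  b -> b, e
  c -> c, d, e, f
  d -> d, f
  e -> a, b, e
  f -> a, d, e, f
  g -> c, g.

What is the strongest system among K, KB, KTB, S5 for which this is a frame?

Symmetric (axiom B): no — c S d but not d S c.
Reflexive (axiom T): yes — every world is S-related to itself.
Euclidean (axiom 5): no — c S d and c S e, but not d S e.
So F validates K; KB would additionally require S to be symmetric. The strongest is K.

K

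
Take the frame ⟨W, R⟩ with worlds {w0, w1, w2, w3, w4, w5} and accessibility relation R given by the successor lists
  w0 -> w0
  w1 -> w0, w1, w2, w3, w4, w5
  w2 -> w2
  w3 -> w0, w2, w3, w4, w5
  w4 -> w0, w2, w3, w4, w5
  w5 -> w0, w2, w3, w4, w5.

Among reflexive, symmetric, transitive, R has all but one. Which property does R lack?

symmetric

Reflexive: yes — every world is R-related to itself.
Symmetric: no — w1 R w0 but not w0 R w1.
Transitive: yes — every two-step R-path is closed by a direct edge.
Only symmetric fails.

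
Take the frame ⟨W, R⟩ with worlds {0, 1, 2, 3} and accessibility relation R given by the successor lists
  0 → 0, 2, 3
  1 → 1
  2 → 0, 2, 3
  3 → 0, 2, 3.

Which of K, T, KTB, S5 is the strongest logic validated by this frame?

S5

Reflexive (axiom T): yes — every world is R-related to itself.
Symmetric (axiom B): yes — every pair in R has its reverse in R.
Euclidean (axiom 5): yes — any two successors of a common world are R-related.
So F validates K, T, KTB, S5. The strongest is S5.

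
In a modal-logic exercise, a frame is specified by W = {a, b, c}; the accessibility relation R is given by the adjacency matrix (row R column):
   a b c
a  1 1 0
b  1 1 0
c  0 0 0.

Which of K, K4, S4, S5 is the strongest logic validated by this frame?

K4

Transitive (axiom 4): yes — every two-step R-path is closed by a direct edge.
Reflexive (axiom T): no — c is not related to itself.
Euclidean (axiom 5): yes — any two successors of a common world are R-related.
So F validates K, K4; S4 would additionally require R to be reflexive. The strongest is K4.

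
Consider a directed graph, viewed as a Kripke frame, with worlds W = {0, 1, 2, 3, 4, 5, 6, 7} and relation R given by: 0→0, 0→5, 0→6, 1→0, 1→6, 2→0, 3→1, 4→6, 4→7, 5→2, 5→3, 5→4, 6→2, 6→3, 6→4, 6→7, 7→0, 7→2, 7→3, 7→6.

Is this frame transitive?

Transitive: no — 0 R 5 and 5 R 2, but not 0 R 2.

No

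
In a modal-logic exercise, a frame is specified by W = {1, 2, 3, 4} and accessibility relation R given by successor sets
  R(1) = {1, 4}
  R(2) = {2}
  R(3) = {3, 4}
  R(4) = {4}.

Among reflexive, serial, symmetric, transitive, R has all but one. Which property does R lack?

Reflexive: yes — every world is R-related to itself.
Serial: yes — every world has a successor (e.g. 1 R 1).
Symmetric: no — 1 R 4 but not 4 R 1.
Transitive: yes — every two-step R-path is closed by a direct edge.
Only symmetric fails.

symmetric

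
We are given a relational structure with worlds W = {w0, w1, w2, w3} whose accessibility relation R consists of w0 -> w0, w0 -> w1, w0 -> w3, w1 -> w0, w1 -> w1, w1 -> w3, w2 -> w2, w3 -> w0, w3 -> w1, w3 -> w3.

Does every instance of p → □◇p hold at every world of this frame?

The schema B characterises exactly the symmetric frames.
Symmetric: yes — every pair in R has its reverse in R.

Yes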